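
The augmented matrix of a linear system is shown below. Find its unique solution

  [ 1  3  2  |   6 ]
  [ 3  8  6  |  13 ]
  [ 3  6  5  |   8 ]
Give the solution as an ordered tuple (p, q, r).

R2 → R2 − 3·R1
  [ 1   3  2  |   6 ]
  [ 0  -1  0  |  -5 ]
  [ 3   6  5  |   8 ]
R3 → R3 − 3·R1
  [ 1   3   2  |    6 ]
  [ 0  -1   0  |   -5 ]
  [ 0  -3  -1  |  -10 ]
R2 → -1·R2
  [ 1   3   2  |    6 ]
  [ 0   1   0  |    5 ]
  [ 0  -3  -1  |  -10 ]
R3 → R3 + 3·R2
  [ 1  3   2  |  6 ]
  [ 0  1   0  |  5 ]
  [ 0  0  -1  |  5 ]
R3 → -1·R3
  [ 1  3  2  |   6 ]
  [ 0  1  0  |   5 ]
  [ 0  0  1  |  -5 ]
R1 → R1 − 2·R3
  [ 1  3  0  |  16 ]
  [ 0  1  0  |   5 ]
  [ 0  0  1  |  -5 ]
R1 → R1 − 3·R2
  [ 1  0  0  |   1 ]
  [ 0  1  0  |   5 ]
  [ 0  0  1  |  -5 ]
Reading off the last column: p = 1, q = 5, r = -5.

(1, 5, -5)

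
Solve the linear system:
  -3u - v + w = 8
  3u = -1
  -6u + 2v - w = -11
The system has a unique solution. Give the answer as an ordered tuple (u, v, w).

(-1/3, -6, 1)

Form the augmented matrix and row-reduce:
  [ -3  -1   1  |    8 ]
  [  3   0   0  |   -1 ]
  [ -6   2  -1  |  -11 ]
Multiply R1 by -1/3.
  [  1  1/3  -1/3  |  -8/3 ]
  [  3    0     0  |    -1 ]
  [ -6    2    -1  |   -11 ]
Subtract 3 times R1 from R2.
  [  1  1/3  -1/3  |  -8/3 ]
  [  0   -1     1  |     7 ]
  [ -6    2    -1  |   -11 ]
Add 6 times R1 to R3.
  [ 1  1/3  -1/3  |  -8/3 ]
  [ 0   -1     1  |     7 ]
  [ 0    4    -3  |   -27 ]
Multiply R2 by -1.
  [ 1  1/3  -1/3  |  -8/3 ]
  [ 0    1    -1  |    -7 ]
  [ 0    4    -3  |   -27 ]
Subtract 4 times R2 from R3.
  [ 1  1/3  -1/3  |  -8/3 ]
  [ 0    1    -1  |    -7 ]
  [ 0    0     1  |     1 ]
Add R3 to R2.
  [ 1  1/3  -1/3  |  -8/3 ]
  [ 0    1     0  |    -6 ]
  [ 0    0     1  |     1 ]
Add 1/3 times R3 to R1.
  [ 1  1/3  0  |  -7/3 ]
  [ 0    1  0  |    -6 ]
  [ 0    0  1  |     1 ]
Subtract 1/3 times R2 from R1.
  [ 1  0  0  |  -1/3 ]
  [ 0  1  0  |    -6 ]
  [ 0  0  1  |     1 ]
Reading off the last column: u = -1/3, v = -6, w = 1.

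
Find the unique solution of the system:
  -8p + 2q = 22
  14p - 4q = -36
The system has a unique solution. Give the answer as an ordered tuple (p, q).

(-4, -5)

Form the augmented matrix and row-reduce:
  [ -8   2  |   22 ]
  [ 14  -4  |  -36 ]
ρ1 := -1/8·ρ1
  [  1  -1/4  |  -11/4 ]
  [ 14    -4  |    -36 ]
ρ2 := ρ2 − 14·ρ1
  [ 1  -1/4  |  -11/4 ]
  [ 0  -1/2  |    5/2 ]
ρ2 := -2·ρ2
  [ 1  -1/4  |  -11/4 ]
  [ 0     1  |     -5 ]
ρ1 := ρ1 + 1/4·ρ2
  [ 1  0  |  -4 ]
  [ 0  1  |  -5 ]
Reading off the last column: p = -4, q = -5.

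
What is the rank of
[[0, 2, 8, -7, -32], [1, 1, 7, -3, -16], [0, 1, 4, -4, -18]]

ρ1 ↔ ρ2
  [ 1  1  7  -3  -16 ]
  [ 0  2  8  -7  -32 ]
  [ 0  1  4  -4  -18 ]
ρ2 := 1/2·ρ2
  [ 1  1  7    -3  -16 ]
  [ 0  1  4  -7/2  -16 ]
  [ 0  1  4    -4  -18 ]
ρ3 := ρ3 − ρ2
  [ 1  1  7    -3  -16 ]
  [ 0  1  4  -7/2  -16 ]
  [ 0  0  0  -1/2   -2 ]
ρ3 := -2·ρ3
  [ 1  1  7    -3  -16 ]
  [ 0  1  4  -7/2  -16 ]
  [ 0  0  0     1    4 ]
ρ2 := ρ2 + 7/2·ρ3
  [ 1  1  7  -3  -16 ]
  [ 0  1  4   0   -2 ]
  [ 0  0  0   1    4 ]
ρ1 := ρ1 + 3·ρ3
  [ 1  1  7  0  -4 ]
  [ 0  1  4  0  -2 ]
  [ 0  0  0  1   4 ]
ρ1 := ρ1 − ρ2
  [ 1  0  3  0  -2 ]
  [ 0  1  4  0  -2 ]
  [ 0  0  0  1   4 ]
The reduced form has 3 nonzero rows.

rank = 3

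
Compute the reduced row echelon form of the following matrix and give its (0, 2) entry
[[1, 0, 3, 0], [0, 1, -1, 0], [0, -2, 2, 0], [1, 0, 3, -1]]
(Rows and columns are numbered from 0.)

ρ4 → ρ4 − ρ1
  [ 1   0   3   0 ]
  [ 0   1  -1   0 ]
  [ 0  -2   2   0 ]
  [ 0   0   0  -1 ]
ρ3 → ρ3 + 2·ρ2
  [ 1  0   3   0 ]
  [ 0  1  -1   0 ]
  [ 0  0   0   0 ]
  [ 0  0   0  -1 ]
ρ3 <-> ρ4
  [ 1  0   3   0 ]
  [ 0  1  -1   0 ]
  [ 0  0   0  -1 ]
  [ 0  0   0   0 ]
ρ3 → -1·ρ3
  [ 1  0   3  0 ]
  [ 0  1  -1  0 ]
  [ 0  0   0  1 ]
  [ 0  0   0  0 ]

3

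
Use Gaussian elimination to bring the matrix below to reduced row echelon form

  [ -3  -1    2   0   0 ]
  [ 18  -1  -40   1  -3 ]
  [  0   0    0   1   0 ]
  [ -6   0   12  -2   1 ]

[[1, 0, -2, 0, 0], [0, 1, 4, 0, 0], [0, 0, 0, 1, 0], [0, 0, 0, 0, 1]]

r1 -> -1/3·r1
  [  1  1/3  -2/3   0   0 ]
  [ 18   -1   -40   1  -3 ]
  [  0    0     0   1   0 ]
  [ -6    0    12  -2   1 ]
r2 -> r2 − 18·r1
  [  1  1/3  -2/3   0   0 ]
  [  0   -7   -28   1  -3 ]
  [  0    0     0   1   0 ]
  [ -6    0    12  -2   1 ]
r4 -> r4 + 6·r1
  [ 1  1/3  -2/3   0   0 ]
  [ 0   -7   -28   1  -3 ]
  [ 0    0     0   1   0 ]
  [ 0    2     8  -2   1 ]
r2 -> -1/7·r2
  [ 1  1/3  -2/3     0    0 ]
  [ 0    1     4  -1/7  3/7 ]
  [ 0    0     0     1    0 ]
  [ 0    2     8    -2    1 ]
r4 -> r4 − 2·r2
  [ 1  1/3  -2/3      0    0 ]
  [ 0    1     4   -1/7  3/7 ]
  [ 0    0     0      1    0 ]
  [ 0    0     0  -12/7  1/7 ]
r4 -> r4 + 12/7·r3
  [ 1  1/3  -2/3     0    0 ]
  [ 0    1     4  -1/7  3/7 ]
  [ 0    0     0     1    0 ]
  [ 0    0     0     0  1/7 ]
r4 -> 7·r4
  [ 1  1/3  -2/3     0    0 ]
  [ 0    1     4  -1/7  3/7 ]
  [ 0    0     0     1    0 ]
  [ 0    0     0     0    1 ]
r2 -> r2 − 3/7·r4
  [ 1  1/3  -2/3     0  0 ]
  [ 0    1     4  -1/7  0 ]
  [ 0    0     0     1  0 ]
  [ 0    0     0     0  1 ]
r2 -> r2 + 1/7·r3
  [ 1  1/3  -2/3  0  0 ]
  [ 0    1     4  0  0 ]
  [ 0    0     0  1  0 ]
  [ 0    0     0  0  1 ]
r1 -> r1 − 1/3·r2
  [ 1  0  -2  0  0 ]
  [ 0  1   4  0  0 ]
  [ 0  0   0  1  0 ]
  [ 0  0   0  0  1 ]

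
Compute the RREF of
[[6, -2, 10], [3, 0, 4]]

R1 ← 1/6·R1
R2 ← R2 − 3·R1
R1 ← R1 + 1/3·R2

[[1, 0, 4/3], [0, 1, -1]]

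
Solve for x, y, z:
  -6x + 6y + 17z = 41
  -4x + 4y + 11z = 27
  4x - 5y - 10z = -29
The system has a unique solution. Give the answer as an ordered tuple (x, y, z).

Form the augmented matrix and row-reduce:
  [ -6   6   17  |   41 ]
  [ -4   4   11  |   27 ]
  [  4  -5  -10  |  -29 ]
R1 ← -1/6·R1
R2 ← R2 + 4·R1
R3 ← R3 − 4·R1
R2 <-> R3
R2 ← -1·R2
R3 ← -3·R3
R2 ← R2 + 4/3·R3
R1 ← R1 + 17/6·R3
R1 ← R1 + R2
Reading off the last column: x = -1, y = 3, z = 1.

(-1, 3, 1)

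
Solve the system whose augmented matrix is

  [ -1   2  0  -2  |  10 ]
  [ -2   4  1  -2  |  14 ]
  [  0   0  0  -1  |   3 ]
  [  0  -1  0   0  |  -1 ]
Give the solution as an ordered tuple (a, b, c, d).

(-2, 1, 0, -3)

ρ1 ← -1·ρ1
ρ2 ← ρ2 + 2·ρ1
ρ2 ↔ ρ4
ρ2 ← -1·ρ2
ρ3 ↔ ρ4
ρ4 ← -1·ρ4
ρ3 ← ρ3 − 2·ρ4
ρ1 ← ρ1 − 2·ρ4
ρ1 ← ρ1 + 2·ρ2
Reading off the last column: a = -2, b = 1, c = 0, d = -3.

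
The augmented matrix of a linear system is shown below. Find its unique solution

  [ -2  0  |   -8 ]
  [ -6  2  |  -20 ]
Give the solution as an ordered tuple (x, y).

r1 -> -1/2·r1
  [  1  0  |    4 ]
  [ -6  2  |  -20 ]
r2 -> r2 + 6·r1
  [ 1  0  |  4 ]
  [ 0  2  |  4 ]
r2 -> 1/2·r2
  [ 1  0  |  4 ]
  [ 0  1  |  2 ]
Reading off the last column: x = 4, y = 2.

(4, 2)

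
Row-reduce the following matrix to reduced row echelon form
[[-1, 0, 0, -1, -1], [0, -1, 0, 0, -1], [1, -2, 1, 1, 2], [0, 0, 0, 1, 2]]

[[1, 0, 0, 0, -1], [0, 1, 0, 0, 1], [0, 0, 1, 0, 3], [0, 0, 0, 1, 2]]

r1 → -1·r1
  [ 1   0  0  1   1 ]
  [ 0  -1  0  0  -1 ]
  [ 1  -2  1  1   2 ]
  [ 0   0  0  1   2 ]
r3 → r3 − r1
  [ 1   0  0  1   1 ]
  [ 0  -1  0  0  -1 ]
  [ 0  -2  1  0   1 ]
  [ 0   0  0  1   2 ]
r2 → -1·r2
  [ 1   0  0  1  1 ]
  [ 0   1  0  0  1 ]
  [ 0  -2  1  0  1 ]
  [ 0   0  0  1  2 ]
r3 → r3 + 2·r2
  [ 1  0  0  1  1 ]
  [ 0  1  0  0  1 ]
  [ 0  0  1  0  3 ]
  [ 0  0  0  1  2 ]
r1 → r1 − r4
  [ 1  0  0  0  -1 ]
  [ 0  1  0  0   1 ]
  [ 0  0  1  0   3 ]
  [ 0  0  0  1   2 ]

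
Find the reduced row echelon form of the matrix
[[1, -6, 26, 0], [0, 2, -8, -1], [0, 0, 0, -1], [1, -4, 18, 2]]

[[1, 0, 2, 0], [0, 1, -4, 0], [0, 0, 0, 1], [0, 0, 0, 0]]

ρ4 ← ρ4 − ρ1
  [ 1  -6  26   0 ]
  [ 0   2  -8  -1 ]
  [ 0   0   0  -1 ]
  [ 0   2  -8   2 ]
ρ2 ← 1/2·ρ2
  [ 1  -6  26     0 ]
  [ 0   1  -4  -1/2 ]
  [ 0   0   0    -1 ]
  [ 0   2  -8     2 ]
ρ4 ← ρ4 − 2·ρ2
  [ 1  -6  26     0 ]
  [ 0   1  -4  -1/2 ]
  [ 0   0   0    -1 ]
  [ 0   0   0     3 ]
ρ3 ← -1·ρ3
  [ 1  -6  26     0 ]
  [ 0   1  -4  -1/2 ]
  [ 0   0   0     1 ]
  [ 0   0   0     3 ]
ρ4 ← ρ4 − 3·ρ3
  [ 1  -6  26     0 ]
  [ 0   1  -4  -1/2 ]
  [ 0   0   0     1 ]
  [ 0   0   0     0 ]
ρ2 ← ρ2 + 1/2·ρ3
  [ 1  -6  26  0 ]
  [ 0   1  -4  0 ]
  [ 0   0   0  1 ]
  [ 0   0   0  0 ]
ρ1 ← ρ1 + 6·ρ2
  [ 1  0   2  0 ]
  [ 0  1  -4  0 ]
  [ 0  0   0  1 ]
  [ 0  0   0  0 ]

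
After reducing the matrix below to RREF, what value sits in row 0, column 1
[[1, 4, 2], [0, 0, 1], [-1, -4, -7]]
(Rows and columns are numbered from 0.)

4

ρ3 := ρ3 + ρ1
  [ 1  4   2 ]
  [ 0  0   1 ]
  [ 0  0  -5 ]
ρ3 := ρ3 + 5·ρ2
  [ 1  4  2 ]
  [ 0  0  1 ]
  [ 0  0  0 ]
ρ1 := ρ1 − 2·ρ2
  [ 1  4  0 ]
  [ 0  0  1 ]
  [ 0  0  0 ]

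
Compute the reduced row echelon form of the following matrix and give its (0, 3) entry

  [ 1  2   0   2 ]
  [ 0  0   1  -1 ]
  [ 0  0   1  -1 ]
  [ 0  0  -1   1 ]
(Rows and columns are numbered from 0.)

R3 := R3 − R2
  [ 1  2   0   2 ]
  [ 0  0   1  -1 ]
  [ 0  0   0   0 ]
  [ 0  0  -1   1 ]
R4 := R4 + R2
  [ 1  2  0   2 ]
  [ 0  0  1  -1 ]
  [ 0  0  0   0 ]
  [ 0  0  0   0 ]

2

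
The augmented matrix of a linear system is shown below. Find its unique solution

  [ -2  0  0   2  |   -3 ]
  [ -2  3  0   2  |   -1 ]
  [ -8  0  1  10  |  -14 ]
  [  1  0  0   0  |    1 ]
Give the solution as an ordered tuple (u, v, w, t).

(1, 2/3, -1, -1/2)

ρ1 → -1/2·ρ1
  [  1  0  0  -1  |  3/2 ]
  [ -2  3  0   2  |   -1 ]
  [ -8  0  1  10  |  -14 ]
  [  1  0  0   0  |    1 ]
ρ2 → ρ2 + 2·ρ1
  [  1  0  0  -1  |  3/2 ]
  [  0  3  0   0  |    2 ]
  [ -8  0  1  10  |  -14 ]
  [  1  0  0   0  |    1 ]
ρ3 → ρ3 + 8·ρ1
  [ 1  0  0  -1  |  3/2 ]
  [ 0  3  0   0  |    2 ]
  [ 0  0  1   2  |   -2 ]
  [ 1  0  0   0  |    1 ]
ρ4 → ρ4 − ρ1
  [ 1  0  0  -1  |   3/2 ]
  [ 0  3  0   0  |     2 ]
  [ 0  0  1   2  |    -2 ]
  [ 0  0  0   1  |  -1/2 ]
ρ2 → 1/3·ρ2
  [ 1  0  0  -1  |   3/2 ]
  [ 0  1  0   0  |   2/3 ]
  [ 0  0  1   2  |    -2 ]
  [ 0  0  0   1  |  -1/2 ]
ρ3 → ρ3 − 2·ρ4
  [ 1  0  0  -1  |   3/2 ]
  [ 0  1  0   0  |   2/3 ]
  [ 0  0  1   0  |    -1 ]
  [ 0  0  0   1  |  -1/2 ]
ρ1 → ρ1 + ρ4
  [ 1  0  0  0  |     1 ]
  [ 0  1  0  0  |   2/3 ]
  [ 0  0  1  0  |    -1 ]
  [ 0  0  0  1  |  -1/2 ]
Reading off the last column: u = 1, v = 2/3, w = -1, t = -1/2.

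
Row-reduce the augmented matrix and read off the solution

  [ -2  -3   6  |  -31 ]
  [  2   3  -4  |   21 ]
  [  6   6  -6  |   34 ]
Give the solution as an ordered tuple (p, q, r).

(1, -1/3, -5)

R1 → -1/2·R1
  [ 1  3/2  -3  |  31/2 ]
  [ 2    3  -4  |    21 ]
  [ 6    6  -6  |    34 ]
R2 → R2 − 2·R1
  [ 1  3/2  -3  |  31/2 ]
  [ 0    0   2  |   -10 ]
  [ 6    6  -6  |    34 ]
R3 → R3 − 6·R1
  [ 1  3/2  -3  |  31/2 ]
  [ 0    0   2  |   -10 ]
  [ 0   -3  12  |   -59 ]
R2 ↔ R3
  [ 1  3/2  -3  |  31/2 ]
  [ 0   -3  12  |   -59 ]
  [ 0    0   2  |   -10 ]
R2 → -1/3·R2
  [ 1  3/2  -3  |  31/2 ]
  [ 0    1  -4  |  59/3 ]
  [ 0    0   2  |   -10 ]
R3 → 1/2·R3
  [ 1  3/2  -3  |  31/2 ]
  [ 0    1  -4  |  59/3 ]
  [ 0    0   1  |    -5 ]
R2 → R2 + 4·R3
  [ 1  3/2  -3  |  31/2 ]
  [ 0    1   0  |  -1/3 ]
  [ 0    0   1  |    -5 ]
R1 → R1 + 3·R3
  [ 1  3/2  0  |   1/2 ]
  [ 0    1  0  |  -1/3 ]
  [ 0    0  1  |    -5 ]
R1 → R1 − 3/2·R2
  [ 1  0  0  |     1 ]
  [ 0  1  0  |  -1/3 ]
  [ 0  0  1  |    -5 ]
Reading off the last column: p = 1, q = -1/3, r = -5.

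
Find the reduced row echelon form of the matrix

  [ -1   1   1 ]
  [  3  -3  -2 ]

[[1, -1, 0], [0, 0, 1]]

R1 ← -1·R1
  [ 1  -1  -1 ]
  [ 3  -3  -2 ]
R2 ← R2 − 3·R1
  [ 1  -1  -1 ]
  [ 0   0   1 ]
R1 ← R1 + R2
  [ 1  -1  0 ]
  [ 0   0  1 ]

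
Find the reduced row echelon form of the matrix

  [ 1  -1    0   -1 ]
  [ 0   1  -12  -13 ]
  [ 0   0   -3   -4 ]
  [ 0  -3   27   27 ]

[[1, 0, 0, 2], [0, 1, 0, 3], [0, 0, 1, 4/3], [0, 0, 0, 0]]

r4 → r4 + 3·r2
r3 → -1/3·r3
r4 → r4 + 9·r3
r2 → r2 + 12·r3
r1 → r1 + r2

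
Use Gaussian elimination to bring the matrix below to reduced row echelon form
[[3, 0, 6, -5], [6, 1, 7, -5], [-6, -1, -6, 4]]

R1 → 1/3·R1
  [  1   0   2  -5/3 ]
  [  6   1   7    -5 ]
  [ -6  -1  -6     4 ]
R2 → R2 − 6·R1
  [  1   0   2  -5/3 ]
  [  0   1  -5     5 ]
  [ -6  -1  -6     4 ]
R3 → R3 + 6·R1
  [ 1   0   2  -5/3 ]
  [ 0   1  -5     5 ]
  [ 0  -1   6    -6 ]
R3 → R3 + R2
  [ 1  0   2  -5/3 ]
  [ 0  1  -5     5 ]
  [ 0  0   1    -1 ]
R2 → R2 + 5·R3
  [ 1  0  2  -5/3 ]
  [ 0  1  0     0 ]
  [ 0  0  1    -1 ]
R1 → R1 − 2·R3
  [ 1  0  0  1/3 ]
  [ 0  1  0    0 ]
  [ 0  0  1   -1 ]

[[1, 0, 0, 1/3], [0, 1, 0, 0], [0, 0, 1, -1]]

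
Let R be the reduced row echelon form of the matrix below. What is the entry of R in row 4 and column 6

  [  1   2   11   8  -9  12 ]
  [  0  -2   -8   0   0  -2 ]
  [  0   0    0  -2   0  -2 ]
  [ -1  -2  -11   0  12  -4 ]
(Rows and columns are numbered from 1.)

ρ4 ← ρ4 + ρ1
  [ 1   2  11   8  -9  12 ]
  [ 0  -2  -8   0   0  -2 ]
  [ 0   0   0  -2   0  -2 ]
  [ 0   0   0   8   3   8 ]
ρ2 ← -1/2·ρ2
  [ 1  2  11   8  -9  12 ]
  [ 0  1   4   0   0   1 ]
  [ 0  0   0  -2   0  -2 ]
  [ 0  0   0   8   3   8 ]
ρ3 ← -1/2·ρ3
  [ 1  2  11  8  -9  12 ]
  [ 0  1   4  0   0   1 ]
  [ 0  0   0  1   0   1 ]
  [ 0  0   0  8   3   8 ]
ρ4 ← ρ4 − 8·ρ3
  [ 1  2  11  8  -9  12 ]
  [ 0  1   4  0   0   1 ]
  [ 0  0   0  1   0   1 ]
  [ 0  0   0  0   3   0 ]
ρ4 ← 1/3·ρ4
  [ 1  2  11  8  -9  12 ]
  [ 0  1   4  0   0   1 ]
  [ 0  0   0  1   0   1 ]
  [ 0  0   0  0   1   0 ]
ρ1 ← ρ1 + 9·ρ4
  [ 1  2  11  8  0  12 ]
  [ 0  1   4  0  0   1 ]
  [ 0  0   0  1  0   1 ]
  [ 0  0   0  0  1   0 ]
ρ1 ← ρ1 − 8·ρ3
  [ 1  2  11  0  0  4 ]
  [ 0  1   4  0  0  1 ]
  [ 0  0   0  1  0  1 ]
  [ 0  0   0  0  1  0 ]
ρ1 ← ρ1 − 2·ρ2
  [ 1  0  3  0  0  2 ]
  [ 0  1  4  0  0  1 ]
  [ 0  0  0  1  0  1 ]
  [ 0  0  0  0  1  0 ]

0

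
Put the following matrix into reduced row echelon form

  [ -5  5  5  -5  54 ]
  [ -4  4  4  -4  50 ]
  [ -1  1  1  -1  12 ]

[[1, -1, -1, 1, 0], [0, 0, 0, 0, 1], [0, 0, 0, 0, 0]]

ρ1 := -1/5·ρ1
  [  1  -1  -1   1  -54/5 ]
  [ -4   4   4  -4     50 ]
  [ -1   1   1  -1     12 ]
ρ2 := ρ2 + 4·ρ1
  [  1  -1  -1   1  -54/5 ]
  [  0   0   0   0   34/5 ]
  [ -1   1   1  -1     12 ]
ρ3 := ρ3 + ρ1
  [ 1  -1  -1  1  -54/5 ]
  [ 0   0   0  0   34/5 ]
  [ 0   0   0  0    6/5 ]
ρ2 := 5/34·ρ2
  [ 1  -1  -1  1  -54/5 ]
  [ 0   0   0  0      1 ]
  [ 0   0   0  0    6/5 ]
ρ3 := ρ3 − 6/5·ρ2
  [ 1  -1  -1  1  -54/5 ]
  [ 0   0   0  0      1 ]
  [ 0   0   0  0      0 ]
ρ1 := ρ1 + 54/5·ρ2
  [ 1  -1  -1  1  0 ]
  [ 0   0   0  0  1 ]
  [ 0   0   0  0  0 ]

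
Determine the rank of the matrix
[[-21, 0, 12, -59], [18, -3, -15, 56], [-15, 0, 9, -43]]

R1 -> -1/21·R1
  [   1   0  -4/7  59/21 ]
  [  18  -3   -15     56 ]
  [ -15   0     9    -43 ]
R2 -> R2 − 18·R1
  [   1   0   -4/7  59/21 ]
  [   0  -3  -33/7   38/7 ]
  [ -15   0      9    -43 ]
R3 -> R3 + 15·R1
  [ 1   0   -4/7  59/21 ]
  [ 0  -3  -33/7   38/7 ]
  [ 0   0    3/7   -6/7 ]
R2 -> -1/3·R2
  [ 1  0  -4/7   59/21 ]
  [ 0  1  11/7  -38/21 ]
  [ 0  0   3/7    -6/7 ]
R3 -> 7/3·R3
  [ 1  0  -4/7   59/21 ]
  [ 0  1  11/7  -38/21 ]
  [ 0  0     1      -2 ]
R2 -> R2 − 11/7·R3
  [ 1  0  -4/7  59/21 ]
  [ 0  1     0    4/3 ]
  [ 0  0     1     -2 ]
R1 -> R1 + 4/7·R3
  [ 1  0  0  5/3 ]
  [ 0  1  0  4/3 ]
  [ 0  0  1   -2 ]
The reduced form has 3 nonzero rows.

rank = 3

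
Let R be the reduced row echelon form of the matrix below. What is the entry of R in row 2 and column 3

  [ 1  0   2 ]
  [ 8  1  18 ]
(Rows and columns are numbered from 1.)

R2 → R2 − 8·R1
  [ 1  0  2 ]
  [ 0  1  2 ]

2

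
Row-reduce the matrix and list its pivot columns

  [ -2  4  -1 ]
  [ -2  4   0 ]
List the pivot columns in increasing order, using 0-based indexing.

0, 2

ρ1 -> -1/2·ρ1
  [  1  -2  1/2 ]
  [ -2   4    0 ]
ρ2 -> ρ2 + 2·ρ1
  [ 1  -2  1/2 ]
  [ 0   0    1 ]
ρ1 -> ρ1 − 1/2·ρ2
  [ 1  -2  0 ]
  [ 0   0  1 ]
Pivot columns are the columns containing a leading 1.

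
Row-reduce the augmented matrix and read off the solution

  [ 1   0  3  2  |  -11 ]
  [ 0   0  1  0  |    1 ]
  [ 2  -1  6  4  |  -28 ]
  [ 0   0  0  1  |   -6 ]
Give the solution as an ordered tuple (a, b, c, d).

r3 -> r3 − 2·r1
  [ 1   0  3  2  |  -11 ]
  [ 0   0  1  0  |    1 ]
  [ 0  -1  0  0  |   -6 ]
  [ 0   0  0  1  |   -6 ]
r2 ↔ r3
  [ 1   0  3  2  |  -11 ]
  [ 0  -1  0  0  |   -6 ]
  [ 0   0  1  0  |    1 ]
  [ 0   0  0  1  |   -6 ]
r2 -> -1·r2
  [ 1  0  3  2  |  -11 ]
  [ 0  1  0  0  |    6 ]
  [ 0  0  1  0  |    1 ]
  [ 0  0  0  1  |   -6 ]
r1 -> r1 − 2·r4
  [ 1  0  3  0  |   1 ]
  [ 0  1  0  0  |   6 ]
  [ 0  0  1  0  |   1 ]
  [ 0  0  0  1  |  -6 ]
r1 -> r1 − 3·r3
  [ 1  0  0  0  |  -2 ]
  [ 0  1  0  0  |   6 ]
  [ 0  0  1  0  |   1 ]
  [ 0  0  0  1  |  -6 ]
Reading off the last column: a = -2, b = 6, c = 1, d = -6.

(-2, 6, 1, -6)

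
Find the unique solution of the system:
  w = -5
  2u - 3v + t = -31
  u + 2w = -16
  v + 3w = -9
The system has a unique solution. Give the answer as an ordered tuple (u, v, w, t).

(-6, 6, -5, -1)

Form the augmented matrix and row-reduce:
  [ 0   0  1  0  |   -5 ]
  [ 2  -3  0  1  |  -31 ]
  [ 1   0  2  0  |  -16 ]
  [ 0   1  3  0  |   -9 ]
ρ1 <-> ρ2
  [ 2  -3  0  1  |  -31 ]
  [ 0   0  1  0  |   -5 ]
  [ 1   0  2  0  |  -16 ]
  [ 0   1  3  0  |   -9 ]
ρ1 → 1/2·ρ1
  [ 1  -3/2  0  1/2  |  -31/2 ]
  [ 0     0  1    0  |     -5 ]
  [ 1     0  2    0  |    -16 ]
  [ 0     1  3    0  |     -9 ]
ρ3 → ρ3 − ρ1
  [ 1  -3/2  0   1/2  |  -31/2 ]
  [ 0     0  1     0  |     -5 ]
  [ 0   3/2  2  -1/2  |   -1/2 ]
  [ 0     1  3     0  |     -9 ]
ρ2 <-> ρ3
  [ 1  -3/2  0   1/2  |  -31/2 ]
  [ 0   3/2  2  -1/2  |   -1/2 ]
  [ 0     0  1     0  |     -5 ]
  [ 0     1  3     0  |     -9 ]
ρ2 → 2/3·ρ2
  [ 1  -3/2    0   1/2  |  -31/2 ]
  [ 0     1  4/3  -1/3  |   -1/3 ]
  [ 0     0    1     0  |     -5 ]
  [ 0     1    3     0  |     -9 ]
ρ4 → ρ4 − ρ2
  [ 1  -3/2    0   1/2  |  -31/2 ]
  [ 0     1  4/3  -1/3  |   -1/3 ]
  [ 0     0    1     0  |     -5 ]
  [ 0     0  5/3   1/3  |  -26/3 ]
ρ4 → ρ4 − 5/3·ρ3
  [ 1  -3/2    0   1/2  |  -31/2 ]
  [ 0     1  4/3  -1/3  |   -1/3 ]
  [ 0     0    1     0  |     -5 ]
  [ 0     0    0   1/3  |   -1/3 ]
ρ4 → 3·ρ4
  [ 1  -3/2    0   1/2  |  -31/2 ]
  [ 0     1  4/3  -1/3  |   -1/3 ]
  [ 0     0    1     0  |     -5 ]
  [ 0     0    0     1  |     -1 ]
ρ2 → ρ2 + 1/3·ρ4
  [ 1  -3/2    0  1/2  |  -31/2 ]
  [ 0     1  4/3    0  |   -2/3 ]
  [ 0     0    1    0  |     -5 ]
  [ 0     0    0    1  |     -1 ]
ρ1 → ρ1 − 1/2·ρ4
  [ 1  -3/2    0  0  |   -15 ]
  [ 0     1  4/3  0  |  -2/3 ]
  [ 0     0    1  0  |    -5 ]
  [ 0     0    0  1  |    -1 ]
ρ2 → ρ2 − 4/3·ρ3
  [ 1  -3/2  0  0  |  -15 ]
  [ 0     1  0  0  |    6 ]
  [ 0     0  1  0  |   -5 ]
  [ 0     0  0  1  |   -1 ]
ρ1 → ρ1 + 3/2·ρ2
  [ 1  0  0  0  |  -6 ]
  [ 0  1  0  0  |   6 ]
  [ 0  0  1  0  |  -5 ]
  [ 0  0  0  1  |  -1 ]
Reading off the last column: u = -6, v = 6, w = -5, t = -1.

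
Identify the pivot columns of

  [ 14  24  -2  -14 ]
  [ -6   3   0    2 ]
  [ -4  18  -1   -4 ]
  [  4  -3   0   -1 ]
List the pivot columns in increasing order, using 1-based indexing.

1, 2, 3, 4

r1 := 1/14·r1
  [  1  12/7  -1/7  -1 ]
  [ -6     3     0   2 ]
  [ -4    18    -1  -4 ]
  [  4    -3     0  -1 ]
r2 := r2 + 6·r1
  [  1  12/7  -1/7  -1 ]
  [  0  93/7  -6/7  -4 ]
  [ -4    18    -1  -4 ]
  [  4    -3     0  -1 ]
r3 := r3 + 4·r1
  [ 1   12/7   -1/7  -1 ]
  [ 0   93/7   -6/7  -4 ]
  [ 0  174/7  -11/7  -8 ]
  [ 4     -3      0  -1 ]
r4 := r4 − 4·r1
  [ 1   12/7   -1/7  -1 ]
  [ 0   93/7   -6/7  -4 ]
  [ 0  174/7  -11/7  -8 ]
  [ 0  -69/7    4/7   3 ]
r2 := 7/93·r2
  [ 1   12/7   -1/7      -1 ]
  [ 0      1  -2/31  -28/93 ]
  [ 0  174/7  -11/7      -8 ]
  [ 0  -69/7    4/7       3 ]
r3 := r3 − 174/7·r2
  [ 1   12/7   -1/7      -1 ]
  [ 0      1  -2/31  -28/93 ]
  [ 0      0   1/31  -16/31 ]
  [ 0  -69/7    4/7       3 ]
r4 := r4 + 69/7·r2
  [ 1  12/7   -1/7      -1 ]
  [ 0     1  -2/31  -28/93 ]
  [ 0     0   1/31  -16/31 ]
  [ 0     0  -2/31    1/31 ]
r3 := 31·r3
  [ 1  12/7   -1/7      -1 ]
  [ 0     1  -2/31  -28/93 ]
  [ 0     0      1     -16 ]
  [ 0     0  -2/31    1/31 ]
r4 := r4 + 2/31·r3
  [ 1  12/7   -1/7      -1 ]
  [ 0     1  -2/31  -28/93 ]
  [ 0     0      1     -16 ]
  [ 0     0      0      -1 ]
r4 := -1·r4
  [ 1  12/7   -1/7      -1 ]
  [ 0     1  -2/31  -28/93 ]
  [ 0     0      1     -16 ]
  [ 0     0      0       1 ]
r3 := r3 + 16·r4
  [ 1  12/7   -1/7      -1 ]
  [ 0     1  -2/31  -28/93 ]
  [ 0     0      1       0 ]
  [ 0     0      0       1 ]
r2 := r2 + 28/93·r4
  [ 1  12/7   -1/7  -1 ]
  [ 0     1  -2/31   0 ]
  [ 0     0      1   0 ]
  [ 0     0      0   1 ]
r1 := r1 + r4
  [ 1  12/7   -1/7  0 ]
  [ 0     1  -2/31  0 ]
  [ 0     0      1  0 ]
  [ 0     0      0  1 ]
r2 := r2 + 2/31·r3
  [ 1  12/7  -1/7  0 ]
  [ 0     1     0  0 ]
  [ 0     0     1  0 ]
  [ 0     0     0  1 ]
r1 := r1 + 1/7·r3
  [ 1  12/7  0  0 ]
  [ 0     1  0  0 ]
  [ 0     0  1  0 ]
  [ 0     0  0  1 ]
r1 := r1 − 12/7·r2
  [ 1  0  0  0 ]
  [ 0  1  0  0 ]
  [ 0  0  1  0 ]
  [ 0  0  0  1 ]
Pivot columns are the columns containing a leading 1.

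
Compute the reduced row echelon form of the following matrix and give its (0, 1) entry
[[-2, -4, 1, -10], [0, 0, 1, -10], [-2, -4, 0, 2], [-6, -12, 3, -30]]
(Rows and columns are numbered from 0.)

Multiply R1 by -1/2.
  [  1    2  -1/2    5 ]
  [  0    0     1  -10 ]
  [ -2   -4     0    2 ]
  [ -6  -12     3  -30 ]
Add 2 times R1 to R3.
  [  1    2  -1/2    5 ]
  [  0    0     1  -10 ]
  [  0    0    -1   12 ]
  [ -6  -12     3  -30 ]
Add 6 times R1 to R4.
  [ 1  2  -1/2    5 ]
  [ 0  0     1  -10 ]
  [ 0  0    -1   12 ]
  [ 0  0     0    0 ]
Add R2 to R3.
  [ 1  2  -1/2    5 ]
  [ 0  0     1  -10 ]
  [ 0  0     0    2 ]
  [ 0  0     0    0 ]
Multiply R3 by 1/2.
  [ 1  2  -1/2    5 ]
  [ 0  0     1  -10 ]
  [ 0  0     0    1 ]
  [ 0  0     0    0 ]
Add 10 times R3 to R2.
  [ 1  2  -1/2  5 ]
  [ 0  0     1  0 ]
  [ 0  0     0  1 ]
  [ 0  0     0  0 ]
Subtract 5 times R3 from R1.
  [ 1  2  -1/2  0 ]
  [ 0  0     1  0 ]
  [ 0  0     0  1 ]
  [ 0  0     0  0 ]
Add 1/2 times R2 to R1.
  [ 1  2  0  0 ]
  [ 0  0  1  0 ]
  [ 0  0  0  1 ]
  [ 0  0  0  0 ]

2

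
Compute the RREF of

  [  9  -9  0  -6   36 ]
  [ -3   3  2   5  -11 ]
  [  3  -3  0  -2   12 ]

[[1, -1, 0, -2/3, 4], [0, 0, 1, 3/2, 1/2], [0, 0, 0, 0, 0]]

R1 ← 1/9·R1
  [  1  -1  0  -2/3    4 ]
  [ -3   3  2     5  -11 ]
  [  3  -3  0    -2   12 ]
R2 ← R2 + 3·R1
  [ 1  -1  0  -2/3   4 ]
  [ 0   0  2     3   1 ]
  [ 3  -3  0    -2  12 ]
R3 ← R3 − 3·R1
  [ 1  -1  0  -2/3  4 ]
  [ 0   0  2     3  1 ]
  [ 0   0  0     0  0 ]
R2 ← 1/2·R2
  [ 1  -1  0  -2/3    4 ]
  [ 0   0  1   3/2  1/2 ]
  [ 0   0  0     0    0 ]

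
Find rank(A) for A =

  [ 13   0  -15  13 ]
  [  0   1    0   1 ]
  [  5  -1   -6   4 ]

rank = 3

r1 → 1/13·r1
  [ 1   0  -15/13  1 ]
  [ 0   1       0  1 ]
  [ 5  -1      -6  4 ]
r3 → r3 − 5·r1
  [ 1   0  -15/13   1 ]
  [ 0   1       0   1 ]
  [ 0  -1   -3/13  -1 ]
r3 → r3 + r2
  [ 1  0  -15/13  1 ]
  [ 0  1       0  1 ]
  [ 0  0   -3/13  0 ]
r3 → -13/3·r3
  [ 1  0  -15/13  1 ]
  [ 0  1       0  1 ]
  [ 0  0       1  0 ]
r1 → r1 + 15/13·r3
  [ 1  0  0  1 ]
  [ 0  1  0  1 ]
  [ 0  0  1  0 ]
The reduced form has 3 nonzero rows.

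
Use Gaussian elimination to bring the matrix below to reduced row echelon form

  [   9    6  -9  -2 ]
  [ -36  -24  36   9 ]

[[1, 2/3, -1, 0], [0, 0, 0, 1]]

R1 := 1/9·R1
  [   1  2/3  -1  -2/9 ]
  [ -36  -24  36     9 ]
R2 := R2 + 36·R1
  [ 1  2/3  -1  -2/9 ]
  [ 0    0   0     1 ]
R1 := R1 + 2/9·R2
  [ 1  2/3  -1  0 ]
  [ 0    0   0  1 ]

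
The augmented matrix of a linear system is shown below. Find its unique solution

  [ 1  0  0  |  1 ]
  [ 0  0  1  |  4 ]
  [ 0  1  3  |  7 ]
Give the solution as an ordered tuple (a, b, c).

(1, -5, 4)

r2 <=> r3
  [ 1  0  0  |  1 ]
  [ 0  1  3  |  7 ]
  [ 0  0  1  |  4 ]
r2 ← r2 − 3·r3
  [ 1  0  0  |   1 ]
  [ 0  1  0  |  -5 ]
  [ 0  0  1  |   4 ]
Reading off the last column: a = 1, b = -5, c = 4.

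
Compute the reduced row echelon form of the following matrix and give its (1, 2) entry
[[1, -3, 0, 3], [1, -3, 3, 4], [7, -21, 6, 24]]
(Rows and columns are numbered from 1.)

Subtract R1 from R2.
  [ 1   -3  0   3 ]
  [ 0    0  3   1 ]
  [ 7  -21  6  24 ]
Subtract 7 times R1 from R3.
  [ 1  -3  0  3 ]
  [ 0   0  3  1 ]
  [ 0   0  6  3 ]
Multiply R2 by 1/3.
  [ 1  -3  0    3 ]
  [ 0   0  1  1/3 ]
  [ 0   0  6    3 ]
Subtract 6 times R2 from R3.
  [ 1  -3  0    3 ]
  [ 0   0  1  1/3 ]
  [ 0   0  0    1 ]
Subtract 1/3 times R3 from R2.
  [ 1  -3  0  3 ]
  [ 0   0  1  0 ]
  [ 0   0  0  1 ]
Subtract 3 times R3 from R1.
  [ 1  -3  0  0 ]
  [ 0   0  1  0 ]
  [ 0   0  0  1 ]

-3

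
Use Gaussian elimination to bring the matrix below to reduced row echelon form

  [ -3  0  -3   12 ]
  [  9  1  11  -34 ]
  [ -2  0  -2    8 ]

[[1, 0, 1, -4], [0, 1, 2, 2], [0, 0, 0, 0]]

Multiply ρ1 by -1/3.
  [  1  0   1   -4 ]
  [  9  1  11  -34 ]
  [ -2  0  -2    8 ]
Subtract 9 times ρ1 from ρ2.
  [  1  0   1  -4 ]
  [  0  1   2   2 ]
  [ -2  0  -2   8 ]
Add 2 times ρ1 to ρ3.
  [ 1  0  1  -4 ]
  [ 0  1  2   2 ]
  [ 0  0  0   0 ]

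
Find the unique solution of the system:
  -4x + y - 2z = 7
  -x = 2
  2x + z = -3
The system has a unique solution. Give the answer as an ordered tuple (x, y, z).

Form the augmented matrix and row-reduce:
  [ -4  1  -2  |   7 ]
  [ -1  0   0  |   2 ]
  [  2  0   1  |  -3 ]
R1 := -1/4·R1
  [  1  -1/4  1/2  |  -7/4 ]
  [ -1     0    0  |     2 ]
  [  2     0    1  |    -3 ]
R2 := R2 + R1
  [ 1  -1/4  1/2  |  -7/4 ]
  [ 0  -1/4  1/2  |   1/4 ]
  [ 2     0    1  |    -3 ]
R3 := R3 − 2·R1
  [ 1  -1/4  1/2  |  -7/4 ]
  [ 0  -1/4  1/2  |   1/4 ]
  [ 0   1/2    0  |   1/2 ]
R2 := -4·R2
  [ 1  -1/4  1/2  |  -7/4 ]
  [ 0     1   -2  |    -1 ]
  [ 0   1/2    0  |   1/2 ]
R3 := R3 − 1/2·R2
  [ 1  -1/4  1/2  |  -7/4 ]
  [ 0     1   -2  |    -1 ]
  [ 0     0    1  |     1 ]
R2 := R2 + 2·R3
  [ 1  -1/4  1/2  |  -7/4 ]
  [ 0     1    0  |     1 ]
  [ 0     0    1  |     1 ]
R1 := R1 − 1/2·R3
  [ 1  -1/4  0  |  -9/4 ]
  [ 0     1  0  |     1 ]
  [ 0     0  1  |     1 ]
R1 := R1 + 1/4·R2
  [ 1  0  0  |  -2 ]
  [ 0  1  0  |   1 ]
  [ 0  0  1  |   1 ]
Reading off the last column: x = -2, y = 1, z = 1.

(-2, 1, 1)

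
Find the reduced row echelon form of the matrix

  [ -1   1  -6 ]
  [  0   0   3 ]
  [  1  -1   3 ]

[[1, -1, 0], [0, 0, 1], [0, 0, 0]]

R1 -> -1·R1
  [ 1  -1  6 ]
  [ 0   0  3 ]
  [ 1  -1  3 ]
R3 -> R3 − R1
  [ 1  -1   6 ]
  [ 0   0   3 ]
  [ 0   0  -3 ]
R2 -> 1/3·R2
  [ 1  -1   6 ]
  [ 0   0   1 ]
  [ 0   0  -3 ]
R3 -> R3 + 3·R2
  [ 1  -1  6 ]
  [ 0   0  1 ]
  [ 0   0  0 ]
R1 -> R1 − 6·R2
  [ 1  -1  0 ]
  [ 0   0  1 ]
  [ 0   0  0 ]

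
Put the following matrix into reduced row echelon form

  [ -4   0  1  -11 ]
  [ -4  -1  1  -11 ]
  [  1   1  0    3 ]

[[1, 0, 0, 3], [0, 1, 0, 0], [0, 0, 1, 1]]

R1 ← -1/4·R1
R2 ← R2 + 4·R1
R3 ← R3 − R1
R2 ← -1·R2
R3 ← R3 − R2
R3 ← 4·R3
R1 ← R1 + 1/4·R3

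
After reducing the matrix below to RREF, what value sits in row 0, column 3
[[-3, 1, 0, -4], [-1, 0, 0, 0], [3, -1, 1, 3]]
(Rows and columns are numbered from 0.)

R1 → -1/3·R1
R2 → R2 + R1
R3 → R3 − 3·R1
R2 → -3·R2
R1 → R1 + 1/3·R2

0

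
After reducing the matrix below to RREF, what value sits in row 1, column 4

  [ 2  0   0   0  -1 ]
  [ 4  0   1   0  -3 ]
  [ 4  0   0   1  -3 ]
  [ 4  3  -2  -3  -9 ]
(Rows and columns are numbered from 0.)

-4

r1 := 1/2·r1
  [ 1  0   0   0  -1/2 ]
  [ 4  0   1   0    -3 ]
  [ 4  0   0   1    -3 ]
  [ 4  3  -2  -3    -9 ]
r2 := r2 − 4·r1
  [ 1  0   0   0  -1/2 ]
  [ 0  0   1   0    -1 ]
  [ 4  0   0   1    -3 ]
  [ 4  3  -2  -3    -9 ]
r3 := r3 − 4·r1
  [ 1  0   0   0  -1/2 ]
  [ 0  0   1   0    -1 ]
  [ 0  0   0   1    -1 ]
  [ 4  3  -2  -3    -9 ]
r4 := r4 − 4·r1
  [ 1  0   0   0  -1/2 ]
  [ 0  0   1   0    -1 ]
  [ 0  0   0   1    -1 ]
  [ 0  3  -2  -3    -7 ]
r2 <-> r4
  [ 1  0   0   0  -1/2 ]
  [ 0  3  -2  -3    -7 ]
  [ 0  0   0   1    -1 ]
  [ 0  0   1   0    -1 ]
r2 := 1/3·r2
  [ 1  0     0   0  -1/2 ]
  [ 0  1  -2/3  -1  -7/3 ]
  [ 0  0     0   1    -1 ]
  [ 0  0     1   0    -1 ]
r3 <-> r4
  [ 1  0     0   0  -1/2 ]
  [ 0  1  -2/3  -1  -7/3 ]
  [ 0  0     1   0    -1 ]
  [ 0  0     0   1    -1 ]
r2 := r2 + r4
  [ 1  0     0  0   -1/2 ]
  [ 0  1  -2/3  0  -10/3 ]
  [ 0  0     1  0     -1 ]
  [ 0  0     0  1     -1 ]
r2 := r2 + 2/3·r3
  [ 1  0  0  0  -1/2 ]
  [ 0  1  0  0    -4 ]
  [ 0  0  1  0    -1 ]
  [ 0  0  0  1    -1 ]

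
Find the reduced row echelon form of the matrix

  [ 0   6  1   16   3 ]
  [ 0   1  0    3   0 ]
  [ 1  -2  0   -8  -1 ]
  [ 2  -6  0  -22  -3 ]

Swap R1 and R3.
  [ 1  -2  0   -8  -1 ]
  [ 0   1  0    3   0 ]
  [ 0   6  1   16   3 ]
  [ 2  -6  0  -22  -3 ]
Subtract 2 times R1 from R4.
  [ 1  -2  0  -8  -1 ]
  [ 0   1  0   3   0 ]
  [ 0   6  1  16   3 ]
  [ 0  -2  0  -6  -1 ]
Subtract 6 times R2 from R3.
  [ 1  -2  0  -8  -1 ]
  [ 0   1  0   3   0 ]
  [ 0   0  1  -2   3 ]
  [ 0  -2  0  -6  -1 ]
Add 2 times R2 to R4.
  [ 1  -2  0  -8  -1 ]
  [ 0   1  0   3   0 ]
  [ 0   0  1  -2   3 ]
  [ 0   0  0   0  -1 ]
Multiply R4 by -1.
  [ 1  -2  0  -8  -1 ]
  [ 0   1  0   3   0 ]
  [ 0   0  1  -2   3 ]
  [ 0   0  0   0   1 ]
Subtract 3 times R4 from R3.
  [ 1  -2  0  -8  -1 ]
  [ 0   1  0   3   0 ]
  [ 0   0  1  -2   0 ]
  [ 0   0  0   0   1 ]
Add R4 to R1.
  [ 1  -2  0  -8  0 ]
  [ 0   1  0   3  0 ]
  [ 0   0  1  -2  0 ]
  [ 0   0  0   0  1 ]
Add 2 times R2 to R1.
  [ 1  0  0  -2  0 ]
  [ 0  1  0   3  0 ]
  [ 0  0  1  -2  0 ]
  [ 0  0  0   0  1 ]

[[1, 0, 0, -2, 0], [0, 1, 0, 3, 0], [0, 0, 1, -2, 0], [0, 0, 0, 0, 1]]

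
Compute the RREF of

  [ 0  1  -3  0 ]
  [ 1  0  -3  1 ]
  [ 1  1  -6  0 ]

[[1, 0, -3, 0], [0, 1, -3, 0], [0, 0, 0, 1]]

ρ1 <=> ρ2
  [ 1  0  -3  1 ]
  [ 0  1  -3  0 ]
  [ 1  1  -6  0 ]
ρ3 ← ρ3 − ρ1
  [ 1  0  -3   1 ]
  [ 0  1  -3   0 ]
  [ 0  1  -3  -1 ]
ρ3 ← ρ3 − ρ2
  [ 1  0  -3   1 ]
  [ 0  1  -3   0 ]
  [ 0  0   0  -1 ]
ρ3 ← -1·ρ3
  [ 1  0  -3  1 ]
  [ 0  1  -3  0 ]
  [ 0  0   0  1 ]
ρ1 ← ρ1 − ρ3
  [ 1  0  -3  0 ]
  [ 0  1  -3  0 ]
  [ 0  0   0  1 ]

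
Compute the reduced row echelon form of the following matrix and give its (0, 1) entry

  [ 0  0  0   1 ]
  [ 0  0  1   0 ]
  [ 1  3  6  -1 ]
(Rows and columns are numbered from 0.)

r1 <=> r3
  [ 1  3  6  -1 ]
  [ 0  0  1   0 ]
  [ 0  0  0   1 ]
r1 -> r1 + r3
  [ 1  3  6  0 ]
  [ 0  0  1  0 ]
  [ 0  0  0  1 ]
r1 -> r1 − 6·r2
  [ 1  3  0  0 ]
  [ 0  0  1  0 ]
  [ 0  0  0  1 ]

3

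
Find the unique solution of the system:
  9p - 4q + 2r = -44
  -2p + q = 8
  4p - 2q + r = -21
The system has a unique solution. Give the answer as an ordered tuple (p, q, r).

(-2, 4, -5)

Form the augmented matrix and row-reduce:
  [  9  -4  2  |  -44 ]
  [ -2   1  0  |    8 ]
  [  4  -2  1  |  -21 ]
R1 := 1/9·R1
  [  1  -4/9  2/9  |  -44/9 ]
  [ -2     1    0  |      8 ]
  [  4    -2    1  |    -21 ]
R2 := R2 + 2·R1
  [ 1  -4/9  2/9  |  -44/9 ]
  [ 0   1/9  4/9  |  -16/9 ]
  [ 4    -2    1  |    -21 ]
R3 := R3 − 4·R1
  [ 1  -4/9  2/9  |  -44/9 ]
  [ 0   1/9  4/9  |  -16/9 ]
  [ 0  -2/9  1/9  |  -13/9 ]
R2 := 9·R2
  [ 1  -4/9  2/9  |  -44/9 ]
  [ 0     1    4  |    -16 ]
  [ 0  -2/9  1/9  |  -13/9 ]
R3 := R3 + 2/9·R2
  [ 1  -4/9  2/9  |  -44/9 ]
  [ 0     1    4  |    -16 ]
  [ 0     0    1  |     -5 ]
R2 := R2 − 4·R3
  [ 1  -4/9  2/9  |  -44/9 ]
  [ 0     1    0  |      4 ]
  [ 0     0    1  |     -5 ]
R1 := R1 − 2/9·R3
  [ 1  -4/9  0  |  -34/9 ]
  [ 0     1  0  |      4 ]
  [ 0     0  1  |     -5 ]
R1 := R1 + 4/9·R2
  [ 1  0  0  |  -2 ]
  [ 0  1  0  |   4 ]
  [ 0  0  1  |  -5 ]
Reading off the last column: p = -2, q = 4, r = -5.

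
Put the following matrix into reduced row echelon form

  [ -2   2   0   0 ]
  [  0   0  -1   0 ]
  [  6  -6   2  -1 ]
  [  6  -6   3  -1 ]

[[1, -1, 0, 0], [0, 0, 1, 0], [0, 0, 0, 1], [0, 0, 0, 0]]

r1 := -1/2·r1
  [ 1  -1   0   0 ]
  [ 0   0  -1   0 ]
  [ 6  -6   2  -1 ]
  [ 6  -6   3  -1 ]
r3 := r3 − 6·r1
  [ 1  -1   0   0 ]
  [ 0   0  -1   0 ]
  [ 0   0   2  -1 ]
  [ 6  -6   3  -1 ]
r4 := r4 − 6·r1
  [ 1  -1   0   0 ]
  [ 0   0  -1   0 ]
  [ 0   0   2  -1 ]
  [ 0   0   3  -1 ]
r2 := -1·r2
  [ 1  -1  0   0 ]
  [ 0   0  1   0 ]
  [ 0   0  2  -1 ]
  [ 0   0  3  -1 ]
r3 := r3 − 2·r2
  [ 1  -1  0   0 ]
  [ 0   0  1   0 ]
  [ 0   0  0  -1 ]
  [ 0   0  3  -1 ]
r4 := r4 − 3·r2
  [ 1  -1  0   0 ]
  [ 0   0  1   0 ]
  [ 0   0  0  -1 ]
  [ 0   0  0  -1 ]
r3 := -1·r3
  [ 1  -1  0   0 ]
  [ 0   0  1   0 ]
  [ 0   0  0   1 ]
  [ 0   0  0  -1 ]
r4 := r4 + r3
  [ 1  -1  0  0 ]
  [ 0   0  1  0 ]
  [ 0   0  0  1 ]
  [ 0   0  0  0 ]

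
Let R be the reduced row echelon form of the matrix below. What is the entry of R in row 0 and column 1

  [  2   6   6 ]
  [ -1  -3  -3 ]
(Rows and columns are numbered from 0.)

Multiply R1 by 1/2.
  [  1   3   3 ]
  [ -1  -3  -3 ]
Add R1 to R2.
  [ 1  3  3 ]
  [ 0  0  0 ]

3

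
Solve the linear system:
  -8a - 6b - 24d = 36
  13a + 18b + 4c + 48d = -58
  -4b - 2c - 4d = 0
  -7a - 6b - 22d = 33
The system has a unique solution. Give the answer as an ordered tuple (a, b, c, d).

(-6, -4, 5, 3/2)

Form the augmented matrix and row-reduce:
  [ -8  -6   0  -24  |   36 ]
  [ 13  18   4   48  |  -58 ]
  [  0  -4  -2   -4  |    0 ]
  [ -7  -6   0  -22  |   33 ]
r1 := -1/8·r1
r2 := r2 − 13·r1
r4 := r4 + 7·r1
r2 := 4/33·r2
r3 := r3 + 4·r2
r4 := r4 + 3/4·r2
r3 := -33/2·r3
r4 := r4 − 4/11·r3
r4 := 1/2·r4
r3 := r3 + 6·r4
r2 := r2 − 12/11·r4
r1 := r1 − 3·r4
r2 := r2 − 16/33·r3
r1 := r1 − 3/4·r2
Reading off the last column: a = -6, b = -4, c = 5, d = 3/2.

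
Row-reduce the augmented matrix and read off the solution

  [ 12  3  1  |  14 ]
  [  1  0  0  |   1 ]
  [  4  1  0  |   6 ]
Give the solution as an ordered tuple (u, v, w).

Multiply R1 by 1/12.
  [ 1  1/4  1/12  |  7/6 ]
  [ 1    0     0  |    1 ]
  [ 4    1     0  |    6 ]
Subtract R1 from R2.
  [ 1   1/4   1/12  |   7/6 ]
  [ 0  -1/4  -1/12  |  -1/6 ]
  [ 4     1      0  |     6 ]
Subtract 4 times R1 from R3.
  [ 1   1/4   1/12  |   7/6 ]
  [ 0  -1/4  -1/12  |  -1/6 ]
  [ 0     0   -1/3  |   4/3 ]
Multiply R2 by -4.
  [ 1  1/4  1/12  |  7/6 ]
  [ 0    1   1/3  |  2/3 ]
  [ 0    0  -1/3  |  4/3 ]
Multiply R3 by -3.
  [ 1  1/4  1/12  |  7/6 ]
  [ 0    1   1/3  |  2/3 ]
  [ 0    0     1  |   -4 ]
Subtract 1/3 times R3 from R2.
  [ 1  1/4  1/12  |  7/6 ]
  [ 0    1     0  |    2 ]
  [ 0    0     1  |   -4 ]
Subtract 1/12 times R3 from R1.
  [ 1  1/4  0  |  3/2 ]
  [ 0    1  0  |    2 ]
  [ 0    0  1  |   -4 ]
Subtract 1/4 times R2 from R1.
  [ 1  0  0  |   1 ]
  [ 0  1  0  |   2 ]
  [ 0  0  1  |  -4 ]
Reading off the last column: u = 1, v = 2, w = -4.

(1, 2, -4)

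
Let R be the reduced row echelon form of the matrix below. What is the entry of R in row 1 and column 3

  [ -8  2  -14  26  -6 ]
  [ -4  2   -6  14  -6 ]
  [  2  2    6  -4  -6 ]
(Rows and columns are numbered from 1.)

R1 := -1/8·R1
  [  1  -1/4  7/4  -13/4  3/4 ]
  [ -4     2   -6     14   -6 ]
  [  2     2    6     -4   -6 ]
R2 := R2 + 4·R1
  [ 1  -1/4  7/4  -13/4  3/4 ]
  [ 0     1    1      1   -3 ]
  [ 2     2    6     -4   -6 ]
R3 := R3 − 2·R1
  [ 1  -1/4  7/4  -13/4    3/4 ]
  [ 0     1    1      1     -3 ]
  [ 0   5/2  5/2    5/2  -15/2 ]
R3 := R3 − 5/2·R2
  [ 1  -1/4  7/4  -13/4  3/4 ]
  [ 0     1    1      1   -3 ]
  [ 0     0    0      0    0 ]
R1 := R1 + 1/4·R2
  [ 1  0  2  -3   0 ]
  [ 0  1  1   1  -3 ]
  [ 0  0  0   0   0 ]

2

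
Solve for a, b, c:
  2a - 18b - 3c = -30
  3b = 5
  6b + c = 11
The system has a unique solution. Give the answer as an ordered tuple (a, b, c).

(3/2, 5/3, 1)

Form the augmented matrix and row-reduce:
  [ 2  -18  -3  |  -30 ]
  [ 0    3   0  |    5 ]
  [ 0    6   1  |   11 ]
R1 ← 1/2·R1
R2 ← 1/3·R2
R3 ← R3 − 6·R2
R1 ← R1 + 3/2·R3
R1 ← R1 + 9·R2
Reading off the last column: a = 3/2, b = 5/3, c = 1.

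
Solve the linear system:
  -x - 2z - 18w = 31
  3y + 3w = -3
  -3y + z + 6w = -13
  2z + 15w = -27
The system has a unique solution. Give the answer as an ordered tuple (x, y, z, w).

Form the augmented matrix and row-reduce:
  [ -1   0  -2  -18  |   31 ]
  [  0   3   0    3  |   -3 ]
  [  0  -3   1    6  |  -13 ]
  [  0   0   2   15  |  -27 ]
R1 := -1·R1
  [ 1   0  2  18  |  -31 ]
  [ 0   3  0   3  |   -3 ]
  [ 0  -3  1   6  |  -13 ]
  [ 0   0  2  15  |  -27 ]
R2 := 1/3·R2
  [ 1   0  2  18  |  -31 ]
  [ 0   1  0   1  |   -1 ]
  [ 0  -3  1   6  |  -13 ]
  [ 0   0  2  15  |  -27 ]
R3 := R3 + 3·R2
  [ 1  0  2  18  |  -31 ]
  [ 0  1  0   1  |   -1 ]
  [ 0  0  1   9  |  -16 ]
  [ 0  0  2  15  |  -27 ]
R4 := R4 − 2·R3
  [ 1  0  2  18  |  -31 ]
  [ 0  1  0   1  |   -1 ]
  [ 0  0  1   9  |  -16 ]
  [ 0  0  0  -3  |    5 ]
R4 := -1/3·R4
  [ 1  0  2  18  |   -31 ]
  [ 0  1  0   1  |    -1 ]
  [ 0  0  1   9  |   -16 ]
  [ 0  0  0   1  |  -5/3 ]
R3 := R3 − 9·R4
  [ 1  0  2  18  |   -31 ]
  [ 0  1  0   1  |    -1 ]
  [ 0  0  1   0  |    -1 ]
  [ 0  0  0   1  |  -5/3 ]
R2 := R2 − R4
  [ 1  0  2  18  |   -31 ]
  [ 0  1  0   0  |   2/3 ]
  [ 0  0  1   0  |    -1 ]
  [ 0  0  0   1  |  -5/3 ]
R1 := R1 − 18·R4
  [ 1  0  2  0  |    -1 ]
  [ 0  1  0  0  |   2/3 ]
  [ 0  0  1  0  |    -1 ]
  [ 0  0  0  1  |  -5/3 ]
R1 := R1 − 2·R3
  [ 1  0  0  0  |     1 ]
  [ 0  1  0  0  |   2/3 ]
  [ 0  0  1  0  |    -1 ]
  [ 0  0  0  1  |  -5/3 ]
Reading off the last column: x = 1, y = 2/3, z = -1, w = -5/3.

(1, 2/3, -1, -5/3)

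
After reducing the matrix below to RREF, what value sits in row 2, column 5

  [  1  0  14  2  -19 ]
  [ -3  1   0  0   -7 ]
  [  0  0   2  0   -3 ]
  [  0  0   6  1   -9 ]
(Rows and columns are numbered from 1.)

ρ2 → ρ2 + 3·ρ1
  [ 1  0  14  2  -19 ]
  [ 0  1  42  6  -64 ]
  [ 0  0   2  0   -3 ]
  [ 0  0   6  1   -9 ]
ρ3 → 1/2·ρ3
  [ 1  0  14  2   -19 ]
  [ 0  1  42  6   -64 ]
  [ 0  0   1  0  -3/2 ]
  [ 0  0   6  1    -9 ]
ρ4 → ρ4 − 6·ρ3
  [ 1  0  14  2   -19 ]
  [ 0  1  42  6   -64 ]
  [ 0  0   1  0  -3/2 ]
  [ 0  0   0  1     0 ]
ρ2 → ρ2 − 6·ρ4
  [ 1  0  14  2   -19 ]
  [ 0  1  42  0   -64 ]
  [ 0  0   1  0  -3/2 ]
  [ 0  0   0  1     0 ]
ρ1 → ρ1 − 2·ρ4
  [ 1  0  14  0   -19 ]
  [ 0  1  42  0   -64 ]
  [ 0  0   1  0  -3/2 ]
  [ 0  0   0  1     0 ]
ρ2 → ρ2 − 42·ρ3
  [ 1  0  14  0   -19 ]
  [ 0  1   0  0    -1 ]
  [ 0  0   1  0  -3/2 ]
  [ 0  0   0  1     0 ]
ρ1 → ρ1 − 14·ρ3
  [ 1  0  0  0     2 ]
  [ 0  1  0  0    -1 ]
  [ 0  0  1  0  -3/2 ]
  [ 0  0  0  1     0 ]

-1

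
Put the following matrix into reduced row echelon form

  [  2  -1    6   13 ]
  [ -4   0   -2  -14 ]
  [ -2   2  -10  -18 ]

r1 -> 1/2·r1
  [  1  -1/2    3  13/2 ]
  [ -4     0   -2   -14 ]
  [ -2     2  -10   -18 ]
r2 -> r2 + 4·r1
  [  1  -1/2    3  13/2 ]
  [  0    -2   10    12 ]
  [ -2     2  -10   -18 ]
r3 -> r3 + 2·r1
  [ 1  -1/2   3  13/2 ]
  [ 0    -2  10    12 ]
  [ 0     1  -4    -5 ]
r2 -> -1/2·r2
  [ 1  -1/2   3  13/2 ]
  [ 0     1  -5    -6 ]
  [ 0     1  -4    -5 ]
r3 -> r3 − r2
  [ 1  -1/2   3  13/2 ]
  [ 0     1  -5    -6 ]
  [ 0     0   1     1 ]
r2 -> r2 + 5·r3
  [ 1  -1/2  3  13/2 ]
  [ 0     1  0    -1 ]
  [ 0     0  1     1 ]
r1 -> r1 − 3·r3
  [ 1  -1/2  0  7/2 ]
  [ 0     1  0   -1 ]
  [ 0     0  1    1 ]
r1 -> r1 + 1/2·r2
  [ 1  0  0   3 ]
  [ 0  1  0  -1 ]
  [ 0  0  1   1 ]

[[1, 0, 0, 3], [0, 1, 0, -1], [0, 0, 1, 1]]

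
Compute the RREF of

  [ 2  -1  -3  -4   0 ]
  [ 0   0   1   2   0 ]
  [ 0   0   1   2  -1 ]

R1 ← 1/2·R1
R3 ← R3 − R2
R3 ← -1·R3
R1 ← R1 + 3/2·R2

[[1, -1/2, 0, 1, 0], [0, 0, 1, 2, 0], [0, 0, 0, 0, 1]]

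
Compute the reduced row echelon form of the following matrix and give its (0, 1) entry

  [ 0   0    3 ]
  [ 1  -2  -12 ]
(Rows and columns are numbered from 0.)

R1 <-> R2
  [ 1  -2  -12 ]
  [ 0   0    3 ]
R2 ← 1/3·R2
  [ 1  -2  -12 ]
  [ 0   0    1 ]
R1 ← R1 + 12·R2
  [ 1  -2  0 ]
  [ 0   0  1 ]

-2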